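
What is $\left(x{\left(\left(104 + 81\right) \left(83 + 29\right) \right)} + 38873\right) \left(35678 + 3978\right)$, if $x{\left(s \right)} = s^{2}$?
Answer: $17026592018088$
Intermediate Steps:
$\left(x{\left(\left(104 + 81\right) \left(83 + 29\right) \right)} + 38873\right) \left(35678 + 3978\right) = \left(\left(\left(104 + 81\right) \left(83 + 29\right)\right)^{2} + 38873\right) \left(35678 + 3978\right) = \left(\left(185 \cdot 112\right)^{2} + 38873\right) 39656 = \left(20720^{2} + 38873\right) 39656 = \left(429318400 + 38873\right) 39656 = 429357273 \cdot 39656 = 17026592018088$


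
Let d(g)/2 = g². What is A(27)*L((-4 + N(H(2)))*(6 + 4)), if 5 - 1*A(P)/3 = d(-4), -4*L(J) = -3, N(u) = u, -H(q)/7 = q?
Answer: -243/4 ≈ -60.750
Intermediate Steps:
H(q) = -7*q
L(J) = ¾ (L(J) = -¼*(-3) = ¾)
d(g) = 2*g²
A(P) = -81 (A(P) = 15 - 6*(-4)² = 15 - 6*16 = 15 - 3*32 = 15 - 96 = -81)
A(27)*L((-4 + N(H(2)))*(6 + 4)) = -81*¾ = -243/4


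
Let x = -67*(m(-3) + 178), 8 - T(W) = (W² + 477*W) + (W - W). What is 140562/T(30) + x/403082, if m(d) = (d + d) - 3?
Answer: -28415072165/3063826282 ≈ -9.2744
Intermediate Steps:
m(d) = -3 + 2*d (m(d) = 2*d - 3 = -3 + 2*d)
T(W) = 8 - W² - 477*W (T(W) = 8 - ((W² + 477*W) + (W - W)) = 8 - ((W² + 477*W) + 0) = 8 - (W² + 477*W) = 8 + (-W² - 477*W) = 8 - W² - 477*W)
x = -11323 (x = -67*((-3 + 2*(-3)) + 178) = -67*((-3 - 6) + 178) = -67*(-9 + 178) = -67*169 = -11323)
140562/T(30) + x/403082 = 140562/(8 - 1*30² - 477*30) - 11323/403082 = 140562/(8 - 1*900 - 14310) - 11323*1/403082 = 140562/(8 - 900 - 14310) - 11323/403082 = 140562/(-15202) - 11323/403082 = 140562*(-1/15202) - 11323/403082 = -70281/7601 - 11323/403082 = -28415072165/3063826282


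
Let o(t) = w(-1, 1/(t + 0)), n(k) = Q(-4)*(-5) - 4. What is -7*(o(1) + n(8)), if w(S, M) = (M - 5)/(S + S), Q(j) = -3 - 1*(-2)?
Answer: -21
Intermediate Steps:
Q(j) = -1 (Q(j) = -3 + 2 = -1)
n(k) = 1 (n(k) = -1*(-5) - 4 = 5 - 4 = 1)
w(S, M) = (-5 + M)/(2*S) (w(S, M) = (-5 + M)/((2*S)) = (-5 + M)*(1/(2*S)) = (-5 + M)/(2*S))
o(t) = 5/2 - 1/(2*t) (o(t) = (1/2)*(-5 + 1/(t + 0))/(-1) = (1/2)*(-1)*(-5 + 1/t) = 5/2 - 1/(2*t))
-7*(o(1) + n(8)) = -7*((1/2)*(-1 + 5*1)/1 + 1) = -7*((1/2)*1*(-1 + 5) + 1) = -7*((1/2)*1*4 + 1) = -7*(2 + 1) = -7*3 = -21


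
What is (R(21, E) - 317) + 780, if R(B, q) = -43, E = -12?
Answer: 420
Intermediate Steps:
(R(21, E) - 317) + 780 = (-43 - 317) + 780 = -360 + 780 = 420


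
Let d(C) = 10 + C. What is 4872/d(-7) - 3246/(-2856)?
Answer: 773565/476 ≈ 1625.1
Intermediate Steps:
4872/d(-7) - 3246/(-2856) = 4872/(10 - 7) - 3246/(-2856) = 4872/3 - 3246*(-1/2856) = 4872*(1/3) + 541/476 = 1624 + 541/476 = 773565/476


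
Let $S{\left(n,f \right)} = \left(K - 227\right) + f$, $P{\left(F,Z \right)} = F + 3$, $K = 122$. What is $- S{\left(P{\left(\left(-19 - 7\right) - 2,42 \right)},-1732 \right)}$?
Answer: $1837$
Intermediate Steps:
$P{\left(F,Z \right)} = 3 + F$
$S{\left(n,f \right)} = -105 + f$ ($S{\left(n,f \right)} = \left(122 - 227\right) + f = -105 + f$)
$- S{\left(P{\left(\left(-19 - 7\right) - 2,42 \right)},-1732 \right)} = - (-105 - 1732) = \left(-1\right) \left(-1837\right) = 1837$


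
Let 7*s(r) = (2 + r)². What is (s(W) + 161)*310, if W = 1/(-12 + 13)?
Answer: 352160/7 ≈ 50309.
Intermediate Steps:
W = 1 (W = 1/1 = 1)
s(r) = (2 + r)²/7
(s(W) + 161)*310 = ((2 + 1)²/7 + 161)*310 = ((⅐)*3² + 161)*310 = ((⅐)*9 + 161)*310 = (9/7 + 161)*310 = (1136/7)*310 = 352160/7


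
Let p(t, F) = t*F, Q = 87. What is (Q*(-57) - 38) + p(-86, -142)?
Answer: 7215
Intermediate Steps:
p(t, F) = F*t
(Q*(-57) - 38) + p(-86, -142) = (87*(-57) - 38) - 142*(-86) = (-4959 - 38) + 12212 = -4997 + 12212 = 7215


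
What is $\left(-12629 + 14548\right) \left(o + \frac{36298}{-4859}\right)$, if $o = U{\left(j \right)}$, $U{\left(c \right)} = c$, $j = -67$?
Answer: $- \frac{694392069}{4859} \approx -1.4291 \cdot 10^{5}$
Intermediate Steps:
$o = -67$
$\left(-12629 + 14548\right) \left(o + \frac{36298}{-4859}\right) = \left(-12629 + 14548\right) \left(-67 + \frac{36298}{-4859}\right) = 1919 \left(-67 + 36298 \left(- \frac{1}{4859}\right)\right) = 1919 \left(-67 - \frac{36298}{4859}\right) = 1919 \left(- \frac{361851}{4859}\right) = - \frac{694392069}{4859}$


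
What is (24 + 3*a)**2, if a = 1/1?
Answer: 729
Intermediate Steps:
a = 1
(24 + 3*a)**2 = (24 + 3*1)**2 = (24 + 3)**2 = 27**2 = 729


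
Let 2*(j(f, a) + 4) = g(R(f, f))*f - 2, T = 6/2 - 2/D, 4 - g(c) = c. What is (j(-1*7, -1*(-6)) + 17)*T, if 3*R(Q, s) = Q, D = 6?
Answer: -244/9 ≈ -27.111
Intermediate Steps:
R(Q, s) = Q/3
g(c) = 4 - c
T = 8/3 (T = 6/2 - 2/6 = 6*(1/2) - 2*1/6 = 3 - 1/3 = 8/3 ≈ 2.6667)
j(f, a) = -5 + f*(4 - f/3)/2 (j(f, a) = -4 + ((4 - f/3)*f - 2)/2 = -4 + (f*(4 - f/3) - 2)/2 = -4 + (-2 + f*(4 - f/3))/2 = -4 + (-1 + f*(4 - f/3)/2) = -5 + f*(4 - f/3)/2)
(j(-1*7, -1*(-6)) + 17)*T = ((-5 - (-1*7)*(-12 - 1*7)/6) + 17)*(8/3) = ((-5 - 1/6*(-7)*(-12 - 7)) + 17)*(8/3) = ((-5 - 1/6*(-7)*(-19)) + 17)*(8/3) = ((-5 - 133/6) + 17)*(8/3) = (-163/6 + 17)*(8/3) = -61/6*8/3 = -244/9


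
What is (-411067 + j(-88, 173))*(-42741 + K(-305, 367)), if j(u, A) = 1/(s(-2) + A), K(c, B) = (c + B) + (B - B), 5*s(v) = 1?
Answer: 15193041861543/866 ≈ 1.7544e+10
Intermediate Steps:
s(v) = ⅕ (s(v) = (⅕)*1 = ⅕)
K(c, B) = B + c (K(c, B) = (B + c) + 0 = B + c)
j(u, A) = 1/(⅕ + A)
(-411067 + j(-88, 173))*(-42741 + K(-305, 367)) = (-411067 + 5/(1 + 5*173))*(-42741 + (367 - 305)) = (-411067 + 5/(1 + 865))*(-42741 + 62) = (-411067 + 5/866)*(-42679) = -355984017/866*(-42679) = 15193041861543/866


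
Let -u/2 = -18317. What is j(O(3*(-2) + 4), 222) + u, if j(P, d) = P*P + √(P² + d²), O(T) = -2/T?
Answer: 36635 + √49285 ≈ 36857.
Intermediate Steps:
u = 36634 (u = -2*(-18317) = 36634)
j(P, d) = P² + √(P² + d²)
j(O(3*(-2) + 4), 222) + u = ((-2/(3*(-2) + 4))² + √((-2/(3*(-2) + 4))² + 222²)) + 36634 = ((-2/(-6 + 4))² + √((-2/(-6 + 4))² + 49284)) + 36634 = ((-2/(-2))² + √((-2/(-2))² + 49284)) + 36634 = ((-2*(-½))² + √((-2*(-½))² + 49284)) + 36634 = (1² + √(1² + 49284)) + 36634 = (1 + √(1 + 49284)) + 36634 = (1 + √49285) + 36634 = 36635 + √49285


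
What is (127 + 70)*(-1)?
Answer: -197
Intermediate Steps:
(127 + 70)*(-1) = 197*(-1) = -197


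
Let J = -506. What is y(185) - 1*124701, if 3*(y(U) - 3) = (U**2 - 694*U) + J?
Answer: -156255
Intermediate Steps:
y(U) = -497/3 - 694*U/3 + U**2/3 (y(U) = 3 + ((U**2 - 694*U) - 506)/3 = 3 + (-506 + U**2 - 694*U)/3 = 3 + (-506/3 - 694*U/3 + U**2/3) = -497/3 - 694*U/3 + U**2/3)
y(185) - 1*124701 = (-497/3 - 694/3*185 + (1/3)*185**2) - 1*124701 = (-497/3 - 128390/3 + (1/3)*34225) - 124701 = (-497/3 - 128390/3 + 34225/3) - 124701 = -31554 - 124701 = -156255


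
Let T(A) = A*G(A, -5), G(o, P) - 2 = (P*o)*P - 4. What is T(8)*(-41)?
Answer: -64944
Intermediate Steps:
G(o, P) = -2 + o*P² (G(o, P) = 2 + ((P*o)*P - 4) = 2 + (o*P² - 4) = 2 + (-4 + o*P²) = -2 + o*P²)
T(A) = A*(-2 + 25*A) (T(A) = A*(-2 + A*(-5)²) = A*(-2 + A*25) = A*(-2 + 25*A))
T(8)*(-41) = (8*(-2 + 25*8))*(-41) = (8*(-2 + 200))*(-41) = (8*198)*(-41) = 1584*(-41) = -64944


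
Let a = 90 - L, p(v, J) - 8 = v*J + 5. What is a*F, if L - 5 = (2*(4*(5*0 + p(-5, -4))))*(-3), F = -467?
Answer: -409559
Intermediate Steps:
p(v, J) = 13 + J*v (p(v, J) = 8 + (v*J + 5) = 8 + (J*v + 5) = 8 + (5 + J*v) = 13 + J*v)
L = -787 (L = 5 + (2*(4*(5*0 + (13 - 4*(-5)))))*(-3) = 5 + (2*(4*(0 + (13 + 20))))*(-3) = 5 + (2*(4*(0 + 33)))*(-3) = 5 + (2*(4*33))*(-3) = 5 + (2*132)*(-3) = 5 + 264*(-3) = 5 - 792 = -787)
a = 877 (a = 90 - 1*(-787) = 90 + 787 = 877)
a*F = 877*(-467) = -409559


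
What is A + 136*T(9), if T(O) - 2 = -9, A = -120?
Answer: -1072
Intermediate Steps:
T(O) = -7 (T(O) = 2 - 9 = -7)
A + 136*T(9) = -120 + 136*(-7) = -120 - 952 = -1072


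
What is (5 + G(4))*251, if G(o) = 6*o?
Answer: 7279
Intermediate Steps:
(5 + G(4))*251 = (5 + 6*4)*251 = (5 + 24)*251 = 29*251 = 7279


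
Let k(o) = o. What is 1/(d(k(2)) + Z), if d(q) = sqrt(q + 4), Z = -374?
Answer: -187/69935 - sqrt(6)/139870 ≈ -0.0026914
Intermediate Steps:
d(q) = sqrt(4 + q)
1/(d(k(2)) + Z) = 1/(sqrt(4 + 2) - 374) = 1/(sqrt(6) - 374) = 1/(-374 + sqrt(6))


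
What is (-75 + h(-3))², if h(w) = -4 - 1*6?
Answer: 7225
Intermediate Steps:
h(w) = -10 (h(w) = -4 - 6 = -10)
(-75 + h(-3))² = (-75 - 10)² = (-85)² = 7225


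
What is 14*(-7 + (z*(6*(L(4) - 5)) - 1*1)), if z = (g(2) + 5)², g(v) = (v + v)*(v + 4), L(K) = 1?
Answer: -282688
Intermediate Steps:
g(v) = 2*v*(4 + v) (g(v) = (2*v)*(4 + v) = 2*v*(4 + v))
z = 841 (z = (2*2*(4 + 2) + 5)² = (2*2*6 + 5)² = (24 + 5)² = 29² = 841)
14*(-7 + (z*(6*(L(4) - 5)) - 1*1)) = 14*(-7 + (841*(6*(1 - 5)) - 1*1)) = 14*(-7 + (841*(6*(-4)) - 1)) = 14*(-7 + (841*(-24) - 1)) = 14*(-7 + (-20184 - 1)) = 14*(-7 - 20185) = 14*(-20192) = -282688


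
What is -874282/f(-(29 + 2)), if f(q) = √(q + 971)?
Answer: -437141*√235/235 ≈ -28516.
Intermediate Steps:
f(q) = √(971 + q)
-874282/f(-(29 + 2)) = -874282/√(971 - (29 + 2)) = -874282/√(971 - 1*31) = -874282/√(971 - 31) = -874282*√235/470 = -437141*√235/235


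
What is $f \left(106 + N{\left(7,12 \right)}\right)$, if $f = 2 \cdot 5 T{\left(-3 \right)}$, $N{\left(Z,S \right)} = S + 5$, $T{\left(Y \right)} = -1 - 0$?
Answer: $-1230$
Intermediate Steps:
$T{\left(Y \right)} = -1$ ($T{\left(Y \right)} = -1 + 0 = -1$)
$N{\left(Z,S \right)} = 5 + S$
$f = -10$ ($f = 2 \cdot 5 \left(-1\right) = 10 \left(-1\right) = -10$)
$f \left(106 + N{\left(7,12 \right)}\right) = - 10 \left(106 + \left(5 + 12\right)\right) = - 10 \left(106 + 17\right) = \left(-10\right) 123 = -1230$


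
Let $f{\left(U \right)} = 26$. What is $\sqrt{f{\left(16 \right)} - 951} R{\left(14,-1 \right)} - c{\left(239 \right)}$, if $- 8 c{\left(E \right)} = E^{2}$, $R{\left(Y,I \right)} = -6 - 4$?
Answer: $\frac{57121}{8} - 50 i \sqrt{37} \approx 7140.1 - 304.14 i$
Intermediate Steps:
$R{\left(Y,I \right)} = -10$
$c{\left(E \right)} = - \frac{E^{2}}{8}$
$\sqrt{f{\left(16 \right)} - 951} R{\left(14,-1 \right)} - c{\left(239 \right)} = \sqrt{26 - 951} \left(-10\right) - - \frac{239^{2}}{8} = \sqrt{-925} \left(-10\right) - \left(- \frac{1}{8}\right) 57121 = 5 i \sqrt{37} \left(-10\right) - - \frac{57121}{8} = - 50 i \sqrt{37} + \frac{57121}{8} = \frac{57121}{8} - 50 i \sqrt{37}$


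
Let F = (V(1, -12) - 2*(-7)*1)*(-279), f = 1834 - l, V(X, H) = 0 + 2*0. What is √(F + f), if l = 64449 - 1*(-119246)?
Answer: I*√185767 ≈ 431.01*I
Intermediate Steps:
l = 183695 (l = 64449 + 119246 = 183695)
V(X, H) = 0 (V(X, H) = 0 + 0 = 0)
f = -181861 (f = 1834 - 1*183695 = 1834 - 183695 = -181861)
F = -3906 (F = (0 - 2*(-7)*1)*(-279) = (0 + 14*1)*(-279) = (0 + 14)*(-279) = 14*(-279) = -3906)
√(F + f) = √(-3906 - 181861) = √(-185767) = I*√185767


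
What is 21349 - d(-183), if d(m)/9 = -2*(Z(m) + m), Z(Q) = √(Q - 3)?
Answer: 18055 + 18*I*√186 ≈ 18055.0 + 245.49*I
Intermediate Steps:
Z(Q) = √(-3 + Q)
d(m) = -18*m - 18*√(-3 + m) (d(m) = 9*(-2*(√(-3 + m) + m)) = 9*(-2*(m + √(-3 + m))) = 9*(-2*m - 2*√(-3 + m)) = -18*m - 18*√(-3 + m))
21349 - d(-183) = 21349 - (-18*(-183) - 18*√(-3 - 183)) = 21349 - (3294 - 18*I*√186) = 21349 + (-3294 + 18*I*√186) = 18055 + 18*I*√186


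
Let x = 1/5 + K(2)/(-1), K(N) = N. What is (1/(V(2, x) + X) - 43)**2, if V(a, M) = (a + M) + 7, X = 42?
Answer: 111788329/60516 ≈ 1847.3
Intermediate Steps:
x = -9/5 (x = 1/5 + 2/(-1) = 1*(1/5) + 2*(-1) = 1/5 - 2 = -9/5 ≈ -1.8000)
V(a, M) = 7 + M + a (V(a, M) = (M + a) + 7 = 7 + M + a)
(1/(V(2, x) + X) - 43)**2 = (1/((7 - 9/5 + 2) + 42) - 43)**2 = (1/(36/5 + 42) - 43)**2 = (1/(246/5) - 43)**2 = (5/246 - 43)**2 = (-10573/246)**2 = 111788329/60516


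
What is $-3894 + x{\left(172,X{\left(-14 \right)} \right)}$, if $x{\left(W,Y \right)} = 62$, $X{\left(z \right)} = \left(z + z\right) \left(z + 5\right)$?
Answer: $-3832$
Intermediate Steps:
$X{\left(z \right)} = 2 z \left(5 + z\right)$
$-3894 + x{\left(172,X{\left(-14 \right)} \right)} = -3894 + 62 = -3832$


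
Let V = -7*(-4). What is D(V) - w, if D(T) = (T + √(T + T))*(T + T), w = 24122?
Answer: -22554 + 112*√14 ≈ -22135.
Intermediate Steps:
V = 28
D(T) = 2*T*(T + √2*√T) (D(T) = (T + √(2*T))*(2*T) = (T + √2*√T)*(2*T) = 2*T*(T + √2*√T))
D(V) - w = (2*28² + 2*√2*28^(3/2)) - 1*24122 = (2*784 + 2*√2*(56*√7)) - 24122 = (1568 + 112*√14) - 24122 = -22554 + 112*√14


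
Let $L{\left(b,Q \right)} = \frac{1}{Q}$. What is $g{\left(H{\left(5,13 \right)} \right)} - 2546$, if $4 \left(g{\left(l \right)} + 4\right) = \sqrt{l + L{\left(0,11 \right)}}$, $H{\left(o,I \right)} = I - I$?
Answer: $-2550 + \frac{\sqrt{11}}{44} \approx -2549.9$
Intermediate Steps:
$H{\left(o,I \right)} = 0$
$g{\left(l \right)} = -4 + \frac{\sqrt{\frac{1}{11} + l}}{4}$ ($g{\left(l \right)} = -4 + \frac{\sqrt{l + \frac{1}{11}}}{4} = -4 + \frac{\sqrt{\frac{1}{11} + l}}{4}$)
$g{\left(H{\left(5,13 \right)} \right)} - 2546 = \left(-4 + \frac{\sqrt{11 + 121 \cdot 0}}{44}\right) - 2546 = \left(-4 + \frac{\sqrt{11 + 0}}{44}\right) - 2546 = \left(-4 + \frac{\sqrt{11}}{44}\right) - 2546 = -2550 + \frac{\sqrt{11}}{44}$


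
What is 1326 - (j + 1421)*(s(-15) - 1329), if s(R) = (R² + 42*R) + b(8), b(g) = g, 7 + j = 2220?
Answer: 6273610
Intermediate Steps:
j = 2213 (j = -7 + 2220 = 2213)
s(R) = 8 + R² + 42*R (s(R) = (R² + 42*R) + 8 = 8 + R² + 42*R)
1326 - (j + 1421)*(s(-15) - 1329) = 1326 - (2213 + 1421)*((8 + (-15)² + 42*(-15)) - 1329) = 1326 - 3634*((8 + 225 - 630) - 1329) = 1326 - 3634*(-397 - 1329) = 1326 - 3634*(-1726) = 1326 - 1*(-6272284) = 1326 + 6272284 = 6273610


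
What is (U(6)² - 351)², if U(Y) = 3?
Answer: 116964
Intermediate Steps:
(U(6)² - 351)² = (3² - 351)² = (9 - 351)² = (-342)² = 116964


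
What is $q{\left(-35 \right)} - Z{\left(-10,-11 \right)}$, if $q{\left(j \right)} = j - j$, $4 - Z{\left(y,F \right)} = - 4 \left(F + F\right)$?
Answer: $84$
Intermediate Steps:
$Z{\left(y,F \right)} = 4 + 8 F$ ($Z{\left(y,F \right)} = 4 - - 4 \left(F + F\right) = 4 - - 4 \cdot 2 F = 4 - - 8 F = 4 + 8 F$)
$q{\left(j \right)} = 0$
$q{\left(-35 \right)} - Z{\left(-10,-11 \right)} = 0 - \left(4 + 8 \left(-11\right)\right) = 0 - \left(4 - 88\right) = 0 - -84 = 0 + 84 = 84$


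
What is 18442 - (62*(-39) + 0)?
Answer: 20860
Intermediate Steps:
18442 - (62*(-39) + 0) = 18442 - (-2418 + 0) = 18442 - 1*(-2418) = 18442 + 2418 = 20860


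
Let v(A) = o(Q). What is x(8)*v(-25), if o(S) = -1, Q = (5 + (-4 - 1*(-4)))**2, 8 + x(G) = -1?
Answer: 9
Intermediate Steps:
x(G) = -9 (x(G) = -8 - 1 = -9)
Q = 25 (Q = (5 + (-4 + 4))**2 = (5 + 0)**2 = 5**2 = 25)
v(A) = -1
x(8)*v(-25) = -9*(-1) = 9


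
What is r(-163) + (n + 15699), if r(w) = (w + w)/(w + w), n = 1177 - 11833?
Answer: 5044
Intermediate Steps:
n = -10656
r(w) = 1 (r(w) = (2*w)/((2*w)) = (2*w)*(1/(2*w)) = 1)
r(-163) + (n + 15699) = 1 + (-10656 + 15699) = 1 + 5043 = 5044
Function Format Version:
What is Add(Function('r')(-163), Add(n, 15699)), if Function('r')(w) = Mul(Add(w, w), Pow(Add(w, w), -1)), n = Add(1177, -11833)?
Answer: 5044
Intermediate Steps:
n = -10656
Function('r')(w) = 1 (Function('r')(w) = Mul(Mul(2, w), Pow(Mul(2, w), -1)) = Mul(Mul(2, w), Mul(Rational(1, 2), Pow(w, -1))) = 1)
Add(Function('r')(-163), Add(n, 15699)) = Add(1, Add(-10656, 15699)) = Add(1, 5043) = 5044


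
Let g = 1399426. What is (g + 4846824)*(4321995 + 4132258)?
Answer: 52807377801250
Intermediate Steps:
(g + 4846824)*(4321995 + 4132258) = (1399426 + 4846824)*(4321995 + 4132258) = 6246250*8454253 = 52807377801250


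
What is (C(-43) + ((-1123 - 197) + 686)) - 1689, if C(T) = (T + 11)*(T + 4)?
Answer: -1075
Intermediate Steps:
C(T) = (4 + T)*(11 + T) (C(T) = (11 + T)*(4 + T) = (4 + T)*(11 + T))
(C(-43) + ((-1123 - 197) + 686)) - 1689 = ((44 + (-43)**2 + 15*(-43)) + ((-1123 - 197) + 686)) - 1689 = ((44 + 1849 - 645) + (-1320 + 686)) - 1689 = (1248 - 634) - 1689 = 614 - 1689 = -1075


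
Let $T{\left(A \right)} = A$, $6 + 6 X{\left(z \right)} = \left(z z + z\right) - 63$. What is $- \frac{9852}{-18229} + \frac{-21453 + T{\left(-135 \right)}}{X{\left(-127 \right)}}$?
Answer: $- \frac{734731332}{96814219} \approx -7.5891$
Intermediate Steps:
$X{\left(z \right)} = - \frac{23}{2} + \frac{z}{6} + \frac{z^{2}}{6}$ ($X{\left(z \right)} = -1 + \frac{\left(z z + z\right) - 63}{6} = -1 + \frac{\left(z^{2} + z\right) - 63}{6} = -1 + \frac{\left(z + z^{2}\right) - 63}{6} = -1 + \frac{-63 + z + z^{2}}{6} = -1 + \left(- \frac{21}{2} + \frac{z}{6} + \frac{z^{2}}{6}\right) = - \frac{23}{2} + \frac{z}{6} + \frac{z^{2}}{6}$)
$- \frac{9852}{-18229} + \frac{-21453 + T{\left(-135 \right)}}{X{\left(-127 \right)}} = - \frac{9852}{-18229} + \frac{-21453 - 135}{- \frac{23}{2} + \frac{1}{6} \left(-127\right) + \frac{\left(-127\right)^{2}}{6}} = \left(-9852\right) \left(- \frac{1}{18229}\right) - \frac{21588}{- \frac{23}{2} - \frac{127}{6} + \frac{1}{6} \cdot 16129} = \frac{9852}{18229} - \frac{21588}{- \frac{23}{2} - \frac{127}{6} + \frac{16129}{6}} = \frac{9852}{18229} - \frac{21588}{\frac{5311}{2}} = \frac{9852}{18229} - \frac{43176}{5311} = - \frac{734731332}{96814219}$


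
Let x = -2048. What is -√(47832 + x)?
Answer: -2*√11446 ≈ -213.97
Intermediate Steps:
-√(47832 + x) = -√(47832 - 2048) = -√45784 = -2*√11446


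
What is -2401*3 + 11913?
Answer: 4710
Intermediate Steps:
-2401*3 + 11913 = -7203 + 11913 = 4710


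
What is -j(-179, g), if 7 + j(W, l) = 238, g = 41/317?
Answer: -231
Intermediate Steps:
g = 41/317 (g = 41*(1/317) = 41/317 ≈ 0.12934)
j(W, l) = 231 (j(W, l) = -7 + 238 = 231)
-j(-179, g) = -1*231 = -231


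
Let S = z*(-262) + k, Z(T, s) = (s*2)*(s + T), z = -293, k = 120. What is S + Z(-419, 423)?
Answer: 80270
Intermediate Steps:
Z(T, s) = 2*s*(T + s) (Z(T, s) = (2*s)*(T + s) = 2*s*(T + s))
S = 76886 (S = -293*(-262) + 120 = 76766 + 120 = 76886)
S + Z(-419, 423) = 76886 + 2*423*(-419 + 423) = 76886 + 2*423*4 = 76886 + 3384 = 80270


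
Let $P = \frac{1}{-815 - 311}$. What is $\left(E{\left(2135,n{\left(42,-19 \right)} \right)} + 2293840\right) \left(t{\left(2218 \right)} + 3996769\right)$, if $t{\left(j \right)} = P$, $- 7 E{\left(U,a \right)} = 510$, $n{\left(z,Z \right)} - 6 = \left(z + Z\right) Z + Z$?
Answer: $\frac{36129737843954205}{3941} \approx 9.1677 \cdot 10^{12}$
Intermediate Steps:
$n{\left(z,Z \right)} = 6 + Z + Z \left(Z + z\right)$ ($n{\left(z,Z \right)} = 6 + \left(\left(z + Z\right) Z + Z\right) = 6 + \left(\left(Z + z\right) Z + Z\right) = 6 + \left(Z \left(Z + z\right) + Z\right) = 6 + \left(Z + Z \left(Z + z\right)\right) = 6 + Z + Z \left(Z + z\right)$)
$E{\left(U,a \right)} = - \frac{510}{7}$ ($E{\left(U,a \right)} = \left(- \frac{1}{7}\right) 510 = - \frac{510}{7}$)
$P = - \frac{1}{1126}$ ($P = \frac{1}{-1126} = - \frac{1}{1126} \approx -0.0008881$)
$t{\left(j \right)} = - \frac{1}{1126}$
$\left(E{\left(2135,n{\left(42,-19 \right)} \right)} + 2293840\right) \left(t{\left(2218 \right)} + 3996769\right) = \left(- \frac{510}{7} + 2293840\right) \left(- \frac{1}{1126} + 3996769\right) = \frac{16056370}{7} \cdot \frac{4500361893}{1126} = \frac{36129737843954205}{3941}$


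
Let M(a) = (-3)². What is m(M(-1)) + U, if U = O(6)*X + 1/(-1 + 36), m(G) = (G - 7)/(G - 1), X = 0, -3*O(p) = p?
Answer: 39/140 ≈ 0.27857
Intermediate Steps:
O(p) = -p/3
M(a) = 9
m(G) = (-7 + G)/(-1 + G)
U = 1/35 (U = -⅓*6*0 + 1/(-1 + 36) = -2*0 + 1/35 = 0 + 1/35 = 1/35 ≈ 0.028571)
m(M(-1)) + U = (-7 + 9)/(-1 + 9) + 1/35 = 2/8 + 1/35 = (⅛)*2 + 1/35 = ¼ + 1/35 = 39/140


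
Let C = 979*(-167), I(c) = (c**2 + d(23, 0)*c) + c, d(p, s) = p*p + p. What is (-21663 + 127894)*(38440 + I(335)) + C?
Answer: 35684954027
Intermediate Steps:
d(p, s) = p + p**2 (d(p, s) = p**2 + p = p + p**2)
I(c) = c**2 + 553*c (I(c) = (c**2 + (23*(1 + 23))*c) + c = (c**2 + (23*24)*c) + c = (c**2 + 552*c) + c = c**2 + 553*c)
C = -163493
(-21663 + 127894)*(38440 + I(335)) + C = (-21663 + 127894)*(38440 + 335*(553 + 335)) - 163493 = 106231*(38440 + 335*888) - 163493 = 106231*(38440 + 297480) - 163493 = 106231*335920 - 163493 = 35685117520 - 163493 = 35684954027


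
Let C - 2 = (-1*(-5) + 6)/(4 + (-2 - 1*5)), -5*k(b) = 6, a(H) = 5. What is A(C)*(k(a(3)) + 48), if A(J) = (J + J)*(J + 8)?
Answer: -988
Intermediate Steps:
k(b) = -6/5 (k(b) = -⅕*6 = -6/5)
C = -5/3 (C = 2 + (-1*(-5) + 6)/(4 + (-2 - 1*5)) = 2 + (5 + 6)/(4 + (-2 - 5)) = 2 + 11/(4 - 7) = 2 + 11/(-3) = 2 + 11*(-⅓) = 2 - 11/3 = -5/3 ≈ -1.6667)
A(J) = 2*J*(8 + J) (A(J) = (2*J)*(8 + J) = 2*J*(8 + J))
A(C)*(k(a(3)) + 48) = (2*(-5/3)*(8 - 5/3))*(-6/5 + 48) = (2*(-5/3)*(19/3))*(234/5) = -190/9*234/5 = -988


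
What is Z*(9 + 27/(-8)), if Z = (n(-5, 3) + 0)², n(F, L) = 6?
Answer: 405/2 ≈ 202.50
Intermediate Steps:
Z = 36 (Z = (6 + 0)² = 6² = 36)
Z*(9 + 27/(-8)) = 36*(9 + 27/(-8)) = 36*(9 + 27*(-⅛)) = 36*(9 - 27/8) = 36*(45/8) = 405/2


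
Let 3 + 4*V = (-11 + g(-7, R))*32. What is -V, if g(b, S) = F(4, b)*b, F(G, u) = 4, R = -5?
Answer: 1251/4 ≈ 312.75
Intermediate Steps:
g(b, S) = 4*b
V = -1251/4 (V = -3/4 + ((-11 + 4*(-7))*32)/4 = -3/4 + ((-11 - 28)*32)/4 = -3/4 + (-39*32)/4 = -3/4 + (1/4)*(-1248) = -3/4 - 312 = -1251/4 ≈ -312.75)
-V = -1*(-1251/4) = 1251/4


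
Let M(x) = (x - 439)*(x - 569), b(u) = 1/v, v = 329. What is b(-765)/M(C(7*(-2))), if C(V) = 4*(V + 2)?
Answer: 1/98857591 ≈ 1.0116e-8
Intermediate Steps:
C(V) = 8 + 4*V (C(V) = 4*(2 + V) = 8 + 4*V)
b(u) = 1/329
M(x) = (-569 + x)*(-439 + x) (M(x) = (-439 + x)*(-569 + x) = (-569 + x)*(-439 + x))
b(-765)/M(C(7*(-2))) = 1/(329*(249791 + (8 + 4*(7*(-2)))² - 1008*(8 + 4*(7*(-2))))) = 1/(329*(249791 + (8 + 4*(-14))² - 1008*(8 + 4*(-14)))) = 1/(329*(249791 + (8 - 56)² - 1008*(8 - 56))) = 1/(329*(249791 + (-48)² - 1008*(-48))) = 1/(329*(249791 + 2304 + 48384)) = (1/329)/300479 = (1/329)*(1/300479) = 1/98857591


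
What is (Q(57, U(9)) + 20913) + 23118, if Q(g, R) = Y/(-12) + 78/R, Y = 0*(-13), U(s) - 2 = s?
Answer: 484419/11 ≈ 44038.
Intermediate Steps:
U(s) = 2 + s
Y = 0
Q(g, R) = 78/R (Q(g, R) = 0/(-12) + 78/R = 0*(-1/12) + 78/R = 0 + 78/R = 78/R)
(Q(57, U(9)) + 20913) + 23118 = (78/(2 + 9) + 20913) + 23118 = (78/11 + 20913) + 23118 = 230121/11 + 23118 = 484419/11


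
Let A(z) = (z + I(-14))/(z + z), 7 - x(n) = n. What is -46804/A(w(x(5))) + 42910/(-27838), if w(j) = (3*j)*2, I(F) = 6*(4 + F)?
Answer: 325710983/13919 ≈ 23400.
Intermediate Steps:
x(n) = 7 - n
I(F) = 24 + 6*F
w(j) = 6*j
A(z) = (-60 + z)/(2*z) (A(z) = (z + (24 + 6*(-14)))/(z + z) = (z + (24 - 84))/((2*z)) = (z - 60)*(1/(2*z)) = (-60 + z)*(1/(2*z)) = (-60 + z)/(2*z))
-46804/A(w(x(5))) + 42910/(-27838) = -46804*12*(7 - 1*5)/(-60 + 6*(7 - 1*5)) + 42910/(-27838) = -46804*12*(7 - 5)/(-60 + 6*(7 - 5)) + 42910*(-1/27838) = -46804*24/(-60 + 6*2) - 21455/13919 = -46804*24/(-60 + 12) - 21455/13919 = -46804/((½)*(1/12)*(-48)) - 21455/13919 = -46804/(-2) - 21455/13919 = -46804*(-½) - 21455/13919 = 23402 - 21455/13919 = 325710983/13919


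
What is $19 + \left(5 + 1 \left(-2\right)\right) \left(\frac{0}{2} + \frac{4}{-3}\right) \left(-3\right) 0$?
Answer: $19$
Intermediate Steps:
$19 + \left(5 + 1 \left(-2\right)\right) \left(\frac{0}{2} + \frac{4}{-3}\right) \left(-3\right) 0 = 19 + \left(5 - 2\right) \left(0 \cdot \frac{1}{2} + 4 \left(- \frac{1}{3}\right)\right) \left(-3\right) 0 = 19 + 3 \left(0 - \frac{4}{3}\right) \left(-3\right) 0 = 19 + 3 \left(- \frac{4}{3}\right) \left(-3\right) 0 = 19 + 3 \cdot 4 \cdot 0 = 19 + 3 \cdot 0 = 19 + 0 = 19$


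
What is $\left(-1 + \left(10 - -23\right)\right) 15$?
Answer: $480$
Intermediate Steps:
$\left(-1 + \left(10 - -23\right)\right) 15 = \left(-1 + \left(10 + 23\right)\right) 15 = \left(-1 + 33\right) 15 = 32 \cdot 15 = 480$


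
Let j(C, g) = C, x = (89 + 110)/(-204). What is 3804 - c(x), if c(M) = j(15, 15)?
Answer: 3789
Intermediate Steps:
x = -199/204 (x = 199*(-1/204) = -199/204 ≈ -0.97549)
c(M) = 15
3804 - c(x) = 3804 - 1*15 = 3804 - 15 = 3789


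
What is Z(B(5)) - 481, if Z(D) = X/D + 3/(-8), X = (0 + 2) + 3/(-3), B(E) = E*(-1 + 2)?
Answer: -19247/40 ≈ -481.17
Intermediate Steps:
B(E) = E (B(E) = E*1 = E)
X = 1 (X = 2 + 3*(-⅓) = 2 - 1 = 1)
Z(D) = -3/8 + 1/D (Z(D) = 1/D + 3/(-8) = 1/D + 3*(-⅛) = 1/D - 3/8 = -3/8 + 1/D)
Z(B(5)) - 481 = (-3/8 + 1/5) - 481 = (-3/8 + ⅕) - 481 = -7/40 - 481 = -19247/40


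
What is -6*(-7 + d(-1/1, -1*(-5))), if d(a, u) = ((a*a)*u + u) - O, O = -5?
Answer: -48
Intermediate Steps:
d(a, u) = 5 + u + u*a² (d(a, u) = ((a*a)*u + u) - 1*(-5) = (a²*u + u) + 5 = (u*a² + u) + 5 = (u + u*a²) + 5 = 5 + u + u*a²)
-6*(-7 + d(-1/1, -1*(-5))) = -6*(-7 + (5 - 1*(-5) + (-1*(-5))*(-1/1)²)) = -6*(-7 + (5 + 5 + 5*(-1*1)²)) = -6*(-7 + (5 + 5 + 5*(-1)²)) = -6*(-7 + (5 + 5 + 5*1)) = -6*(-7 + (5 + 5 + 5)) = -6*(-7 + 15) = -6*8 = -48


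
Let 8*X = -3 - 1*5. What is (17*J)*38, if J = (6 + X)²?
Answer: 16150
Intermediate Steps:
X = -1 (X = (-3 - 1*5)/8 = (-3 - 5)/8 = (⅛)*(-8) = -1)
J = 25 (J = (6 - 1)² = 5² = 25)
(17*J)*38 = (17*25)*38 = 425*38 = 16150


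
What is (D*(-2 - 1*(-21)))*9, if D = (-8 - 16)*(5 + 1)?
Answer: -24624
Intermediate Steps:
D = -144 (D = -24*6 = -144)
(D*(-2 - 1*(-21)))*9 = -144*(-2 - 1*(-21))*9 = -144*(-2 + 21)*9 = -144*19*9 = -2736*9 = -24624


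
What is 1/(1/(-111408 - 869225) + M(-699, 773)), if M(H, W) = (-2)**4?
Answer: 980633/15690127 ≈ 0.062500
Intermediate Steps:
M(H, W) = 16
1/(1/(-111408 - 869225) + M(-699, 773)) = 1/(1/(-111408 - 869225) + 16) = 1/(1/(-980633) + 16) = 1/(-1/980633 + 16) = 1/(15690127/980633) = 980633/15690127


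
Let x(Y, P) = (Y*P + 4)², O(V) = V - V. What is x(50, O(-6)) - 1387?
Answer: -1371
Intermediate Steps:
O(V) = 0
x(Y, P) = (4 + P*Y)² (x(Y, P) = (P*Y + 4)² = (4 + P*Y)²)
x(50, O(-6)) - 1387 = (4 + 0*50)² - 1387 = (4 + 0)² - 1387 = 4² - 1387 = 16 - 1387 = -1371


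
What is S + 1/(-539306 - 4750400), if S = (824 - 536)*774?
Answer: 1179138943871/5289706 ≈ 2.2291e+5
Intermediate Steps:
S = 222912 (S = 288*774 = 222912)
S + 1/(-539306 - 4750400) = 222912 + 1/(-539306 - 4750400) = 222912 + 1/(-5289706) = 222912 - 1/5289706 = 1179138943871/5289706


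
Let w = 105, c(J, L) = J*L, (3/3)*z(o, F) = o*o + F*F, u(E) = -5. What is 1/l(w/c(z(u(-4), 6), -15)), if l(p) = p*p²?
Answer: -226981/343 ≈ -661.75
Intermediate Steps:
z(o, F) = F² + o² (z(o, F) = o*o + F*F = o² + F² = F² + o²)
l(p) = p³
1/l(w/c(z(u(-4), 6), -15)) = 1/((105/(((6² + (-5)²)*(-15))))³) = 1/((105/(((36 + 25)*(-15))))³) = 1/((105/((61*(-15))))³) = 1/((105/(-915))³) = 1/((105*(-1/915))³) = 1/((-7/61)³) = 1/(-343/226981) = -226981/343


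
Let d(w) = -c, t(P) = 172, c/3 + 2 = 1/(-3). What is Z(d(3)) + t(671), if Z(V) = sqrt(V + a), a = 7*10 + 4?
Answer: 181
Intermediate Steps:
c = -7 (c = -6 + 3/(-3) = -6 + 3*(-1/3) = -6 - 1 = -7)
d(w) = 7 (d(w) = -1*(-7) = 7)
a = 74 (a = 70 + 4 = 74)
Z(V) = sqrt(74 + V) (Z(V) = sqrt(V + 74) = sqrt(74 + V))
Z(d(3)) + t(671) = sqrt(74 + 7) + 172 = sqrt(81) + 172 = 9 + 172 = 181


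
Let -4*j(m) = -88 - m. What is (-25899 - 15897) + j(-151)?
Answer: -167247/4 ≈ -41812.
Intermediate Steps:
j(m) = 22 + m/4 (j(m) = -(-88 - m)/4 = 22 + m/4)
(-25899 - 15897) + j(-151) = (-25899 - 15897) + (22 + (¼)*(-151)) = -41796 + (22 - 151/4) = -41796 - 63/4 = -167247/4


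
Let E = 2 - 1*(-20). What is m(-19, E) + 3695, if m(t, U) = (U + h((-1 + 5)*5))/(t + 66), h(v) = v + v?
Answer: 173727/47 ≈ 3696.3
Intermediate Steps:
h(v) = 2*v
E = 22 (E = 2 + 20 = 22)
m(t, U) = (40 + U)/(66 + t) (m(t, U) = (U + 2*((-1 + 5)*5))/(t + 66) = (U + 2*(4*5))/(66 + t) = (U + 2*20)/(66 + t) = (U + 40)/(66 + t) = (40 + U)/(66 + t))
m(-19, E) + 3695 = (40 + 22)/(66 - 19) + 3695 = 62/47 + 3695 = 173727/47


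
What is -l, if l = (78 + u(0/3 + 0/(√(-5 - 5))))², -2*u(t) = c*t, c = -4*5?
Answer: -6084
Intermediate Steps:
c = -20
u(t) = 10*t (u(t) = -(-10)*t = 10*t)
l = 6084 (l = (78 + 10*(0/3 + 0/(√(-5 - 5))))² = (78 + 10*(0*(⅓) + 0/(√(-10))))² = (78 + 10*(0 + 0/((I*√10))))² = (78 + 10*(0 + 0*(-I*√10/10)))² = (78 + 10*(0 + 0))² = (78 + 10*0)² = (78 + 0)² = 78² = 6084)
-l = -1*6084 = -6084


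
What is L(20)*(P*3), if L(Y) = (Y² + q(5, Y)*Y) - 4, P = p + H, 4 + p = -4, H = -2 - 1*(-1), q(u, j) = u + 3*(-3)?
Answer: -8532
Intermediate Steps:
q(u, j) = -9 + u (q(u, j) = u - 9 = -9 + u)
H = -1 (H = -2 + 1 = -1)
p = -8 (p = -4 - 4 = -8)
P = -9 (P = -8 - 1 = -9)
L(Y) = -4 + Y² - 4*Y (L(Y) = (Y² + (-9 + 5)*Y) - 4 = (Y² - 4*Y) - 4 = -4 + Y² - 4*Y)
L(20)*(P*3) = (-4 + 20² - 4*20)*(-9*3) = (-4 + 400 - 80)*(-27) = 316*(-27) = -8532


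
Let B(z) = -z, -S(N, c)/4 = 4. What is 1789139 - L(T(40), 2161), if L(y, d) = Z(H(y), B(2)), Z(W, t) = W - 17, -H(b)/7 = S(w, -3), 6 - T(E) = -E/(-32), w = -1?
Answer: 1789044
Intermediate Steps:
S(N, c) = -16 (S(N, c) = -4*4 = -16)
T(E) = 6 - E/32 (T(E) = 6 - (-E)/(-32) = 6 - (-E)*(-1)/32 = 6 - E/32)
H(b) = 112 (H(b) = -7*(-16) = 112)
B(z) = -z
Z(W, t) = -17 + W
L(y, d) = 95 (L(y, d) = -17 + 112 = 95)
1789139 - L(T(40), 2161) = 1789139 - 1*95 = 1789139 - 95 = 1789044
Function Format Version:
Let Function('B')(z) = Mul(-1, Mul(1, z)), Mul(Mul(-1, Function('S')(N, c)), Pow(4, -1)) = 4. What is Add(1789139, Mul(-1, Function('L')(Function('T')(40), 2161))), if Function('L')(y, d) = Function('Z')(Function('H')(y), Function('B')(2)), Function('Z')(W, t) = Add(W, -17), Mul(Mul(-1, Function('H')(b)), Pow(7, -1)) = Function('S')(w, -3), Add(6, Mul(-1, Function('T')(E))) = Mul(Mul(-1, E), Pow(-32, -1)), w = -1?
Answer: 1789044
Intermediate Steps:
Function('S')(N, c) = -16 (Function('S')(N, c) = Mul(-4, 4) = -16)
Function('T')(E) = Add(6, Mul(Rational(-1, 32), E)) (Function('T')(E) = Add(6, Mul(-1, Mul(Mul(-1, E), Pow(-32, -1)))) = Add(6, Mul(-1, Mul(Mul(-1, E), Rational(-1, 32)))) = Add(6, Mul(-1, Mul(Rational(1, 32), E))) = Add(6, Mul(Rational(-1, 32), E)))
Function('H')(b) = 112 (Function('H')(b) = Mul(-7, -16) = 112)
Function('B')(z) = Mul(-1, z)
Function('Z')(W, t) = Add(-17, W)
Function('L')(y, d) = 95 (Function('L')(y, d) = Add(-17, 112) = 95)
Add(1789139, Mul(-1, Function('L')(Function('T')(40), 2161))) = Add(1789139, Mul(-1, 95)) = Add(1789139, -95) = 1789044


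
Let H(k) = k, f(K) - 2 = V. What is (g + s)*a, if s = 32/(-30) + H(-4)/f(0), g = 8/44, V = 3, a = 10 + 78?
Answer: -2224/15 ≈ -148.27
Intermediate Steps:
a = 88
f(K) = 5 (f(K) = 2 + 3 = 5)
g = 2/11 (g = 8*(1/44) = 2/11 ≈ 0.18182)
s = -28/15 (s = 32/(-30) - 4/5 = 32*(-1/30) - 4*⅕ = -16/15 - ⅘ = -28/15 ≈ -1.8667)
(g + s)*a = (2/11 - 28/15)*88 = -278/165*88 = -2224/15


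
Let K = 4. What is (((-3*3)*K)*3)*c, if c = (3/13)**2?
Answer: -972/169 ≈ -5.7515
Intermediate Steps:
c = 9/169 (c = (3*(1/13))**2 = (3/13)**2 = 9/169 ≈ 0.053254)
(((-3*3)*K)*3)*c = ((-3*3*4)*3)*(9/169) = (-9*4*3)*(9/169) = -36*3*(9/169) = -108*9/169 = -972/169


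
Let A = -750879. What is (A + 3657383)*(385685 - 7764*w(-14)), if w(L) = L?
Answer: 1436920354024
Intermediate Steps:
(A + 3657383)*(385685 - 7764*w(-14)) = (-750879 + 3657383)*(385685 - 7764*(-14)) = 2906504*(385685 + 108696) = 2906504*494381 = 1436920354024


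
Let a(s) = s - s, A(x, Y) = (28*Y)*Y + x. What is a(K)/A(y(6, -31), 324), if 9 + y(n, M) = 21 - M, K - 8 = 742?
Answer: 0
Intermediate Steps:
K = 750 (K = 8 + 742 = 750)
y(n, M) = 12 - M (y(n, M) = -9 + (21 - M) = 12 - M)
A(x, Y) = x + 28*Y² (A(x, Y) = 28*Y² + x = x + 28*Y²)
a(s) = 0
a(K)/A(y(6, -31), 324) = 0/((12 - 1*(-31)) + 28*324²) = 0/((12 + 31) + 28*104976) = 0/(43 + 2939328) = 0/2939371 = 0*(1/2939371) = 0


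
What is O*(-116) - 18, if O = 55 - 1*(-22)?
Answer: -8950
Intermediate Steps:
O = 77 (O = 55 + 22 = 77)
O*(-116) - 18 = 77*(-116) - 18 = -8932 - 18 = -8950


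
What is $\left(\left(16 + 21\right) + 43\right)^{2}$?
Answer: $6400$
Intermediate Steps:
$\left(\left(16 + 21\right) + 43\right)^{2} = \left(37 + 43\right)^{2} = 80^{2} = 6400$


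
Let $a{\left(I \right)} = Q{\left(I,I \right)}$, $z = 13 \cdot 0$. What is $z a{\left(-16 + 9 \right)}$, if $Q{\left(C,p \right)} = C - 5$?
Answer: $0$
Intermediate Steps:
$Q{\left(C,p \right)} = -5 + C$ ($Q{\left(C,p \right)} = C - 5 = -5 + C$)
$z = 0$
$a{\left(I \right)} = -5 + I$
$z a{\left(-16 + 9 \right)} = 0 \left(-5 + \left(-16 + 9\right)\right) = 0 \left(-5 - 7\right) = 0 \left(-12\right) = 0$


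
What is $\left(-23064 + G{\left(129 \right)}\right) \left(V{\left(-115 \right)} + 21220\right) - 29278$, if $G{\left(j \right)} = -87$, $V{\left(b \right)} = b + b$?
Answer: $-485968768$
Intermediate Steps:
$V{\left(b \right)} = 2 b$
$\left(-23064 + G{\left(129 \right)}\right) \left(V{\left(-115 \right)} + 21220\right) - 29278 = \left(-23064 - 87\right) \left(2 \left(-115\right) + 21220\right) - 29278 = - 23151 \left(-230 + 21220\right) - 29278 = \left(-23151\right) 20990 - 29278 = -485939490 - 29278 = -485968768$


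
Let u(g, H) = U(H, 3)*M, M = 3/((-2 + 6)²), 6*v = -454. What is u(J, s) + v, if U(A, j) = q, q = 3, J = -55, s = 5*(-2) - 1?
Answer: -3605/48 ≈ -75.104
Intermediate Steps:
v = -227/3 (v = (⅙)*(-454) = -227/3 ≈ -75.667)
s = -11 (s = -10 - 1 = -11)
U(A, j) = 3
M = 3/16 (M = 3/(4²) = 3/16 ≈ 0.18750)
u(g, H) = 9/16 (u(g, H) = 3*(3/16) = 9/16)
u(J, s) + v = 9/16 - 227/3 = -3605/48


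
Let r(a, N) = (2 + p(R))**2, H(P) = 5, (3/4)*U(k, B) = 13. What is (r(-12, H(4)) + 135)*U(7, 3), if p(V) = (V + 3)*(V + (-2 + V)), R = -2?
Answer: 7852/3 ≈ 2617.3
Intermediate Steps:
p(V) = (-2 + 2*V)*(3 + V) (p(V) = (3 + V)*(-2 + 2*V) = (-2 + 2*V)*(3 + V))
U(k, B) = 52/3 (U(k, B) = (4/3)*13 = 52/3)
r(a, N) = 16 (r(a, N) = (2 + (-6 + 2*(-2)**2 + 4*(-2)))**2 = (2 + (-6 + 2*4 - 8))**2 = (2 + (-6 + 8 - 8))**2 = (2 - 6)**2 = (-4)**2 = 16)
(r(-12, H(4)) + 135)*U(7, 3) = (16 + 135)*(52/3) = 151*(52/3) = 7852/3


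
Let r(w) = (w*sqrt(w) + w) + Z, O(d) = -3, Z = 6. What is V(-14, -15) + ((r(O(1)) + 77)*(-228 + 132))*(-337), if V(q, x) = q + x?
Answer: 2588131 - 97056*I*sqrt(3) ≈ 2.5881e+6 - 1.6811e+5*I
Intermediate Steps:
r(w) = 6 + w + w**(3/2) (r(w) = (w*sqrt(w) + w) + 6 = (w**(3/2) + w) + 6 = (w + w**(3/2)) + 6 = 6 + w + w**(3/2))
V(-14, -15) + ((r(O(1)) + 77)*(-228 + 132))*(-337) = (-14 - 15) + (((6 - 3 + (-3)**(3/2)) + 77)*(-228 + 132))*(-337) = -29 + (((6 - 3 - 3*I*sqrt(3)) + 77)*(-96))*(-337) = -29 + (((3 - 3*I*sqrt(3)) + 77)*(-96))*(-337) = -29 + ((80 - 3*I*sqrt(3))*(-96))*(-337) = -29 + (-7680 + 288*I*sqrt(3))*(-337) = -29 + (2588160 - 97056*I*sqrt(3)) = 2588131 - 97056*I*sqrt(3)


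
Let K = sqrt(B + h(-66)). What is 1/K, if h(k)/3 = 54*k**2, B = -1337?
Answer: sqrt(704335)/704335 ≈ 0.0011915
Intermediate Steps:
h(k) = 162*k**2 (h(k) = 3*(54*k**2) = 162*k**2)
K = sqrt(704335) (K = sqrt(-1337 + 162*(-66)**2) = sqrt(-1337 + 162*4356) = sqrt(-1337 + 705672) = sqrt(704335) ≈ 839.25)
1/K = 1/(sqrt(704335)) = sqrt(704335)/704335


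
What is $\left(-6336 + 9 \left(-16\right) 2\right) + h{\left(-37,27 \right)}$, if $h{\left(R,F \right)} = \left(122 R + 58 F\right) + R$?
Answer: $-9609$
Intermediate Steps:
$h{\left(R,F \right)} = 58 F + 123 R$ ($h{\left(R,F \right)} = \left(58 F + 122 R\right) + R = 58 F + 123 R$)
$\left(-6336 + 9 \left(-16\right) 2\right) + h{\left(-37,27 \right)} = \left(-6336 + 9 \left(-16\right) 2\right) + \left(58 \cdot 27 + 123 \left(-37\right)\right) = \left(-6336 - 288\right) + \left(1566 - 4551\right) = \left(-6336 - 288\right) - 2985 = -6624 - 2985 = -9609$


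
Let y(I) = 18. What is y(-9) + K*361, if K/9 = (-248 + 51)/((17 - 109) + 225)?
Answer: -33561/7 ≈ -4794.4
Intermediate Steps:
K = -1773/133 (K = 9*((-248 + 51)/((17 - 109) + 225)) = 9*(-197/(-92 + 225)) = 9*(-197/133) = -1773/133 ≈ -13.331)
y(-9) + K*361 = 18 - 1773/133*361 = 18 - 33687/7 = -33561/7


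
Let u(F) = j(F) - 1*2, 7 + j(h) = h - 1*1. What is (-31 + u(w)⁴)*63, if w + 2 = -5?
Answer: 5259870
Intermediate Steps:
j(h) = -8 + h (j(h) = -7 + (h - 1*1) = -7 + (h - 1) = -7 + (-1 + h) = -8 + h)
w = -7 (w = -2 - 5 = -7)
u(F) = -10 + F (u(F) = (-8 + F) - 1*2 = (-8 + F) - 2 = -10 + F)
(-31 + u(w)⁴)*63 = (-31 + (-10 - 7)⁴)*63 = (-31 + (-17)⁴)*63 = (-31 + 83521)*63 = 83490*63 = 5259870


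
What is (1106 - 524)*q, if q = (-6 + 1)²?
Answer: 14550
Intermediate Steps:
q = 25 (q = (-5)² = 25)
(1106 - 524)*q = (1106 - 524)*25 = 582*25 = 14550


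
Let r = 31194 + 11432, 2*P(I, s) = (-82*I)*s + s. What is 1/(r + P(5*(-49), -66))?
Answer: -1/620377 ≈ -1.6119e-6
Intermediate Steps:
P(I, s) = s/2 - 41*I*s (P(I, s) = ((-82*I)*s + s)/2 = (-82*I*s + s)/2 = (s - 82*I*s)/2 = s/2 - 41*I*s)
r = 42626
1/(r + P(5*(-49), -66)) = 1/(42626 + (1/2)*(-66)*(1 - 410*(-49))) = 1/(42626 + (1/2)*(-66)*(1 - 82*(-245))) = 1/(42626 + (1/2)*(-66)*(1 + 20090)) = 1/(42626 + (1/2)*(-66)*20091) = 1/(42626 - 663003) = 1/(-620377) = -1/620377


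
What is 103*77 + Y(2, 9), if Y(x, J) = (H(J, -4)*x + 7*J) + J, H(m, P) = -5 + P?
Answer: 7985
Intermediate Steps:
Y(x, J) = -9*x + 8*J (Y(x, J) = ((-5 - 4)*x + 7*J) + J = (-9*x + 7*J) + J = -9*x + 8*J)
103*77 + Y(2, 9) = 103*77 + (-9*2 + 8*9) = 7931 + (-18 + 72) = 7931 + 54 = 7985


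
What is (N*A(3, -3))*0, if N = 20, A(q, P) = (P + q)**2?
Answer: 0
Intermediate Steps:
(N*A(3, -3))*0 = (20*(-3 + 3)**2)*0 = (20*0**2)*0 = (20*0)*0 = 0*0 = 0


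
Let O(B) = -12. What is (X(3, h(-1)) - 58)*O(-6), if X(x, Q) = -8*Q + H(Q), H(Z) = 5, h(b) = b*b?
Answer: 732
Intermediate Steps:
h(b) = b²
X(x, Q) = 5 - 8*Q (X(x, Q) = -8*Q + 5 = 5 - 8*Q)
(X(3, h(-1)) - 58)*O(-6) = ((5 - 8*(-1)²) - 58)*(-12) = ((5 - 8*1) - 58)*(-12) = ((5 - 8) - 58)*(-12) = (-3 - 58)*(-12) = -61*(-12) = 732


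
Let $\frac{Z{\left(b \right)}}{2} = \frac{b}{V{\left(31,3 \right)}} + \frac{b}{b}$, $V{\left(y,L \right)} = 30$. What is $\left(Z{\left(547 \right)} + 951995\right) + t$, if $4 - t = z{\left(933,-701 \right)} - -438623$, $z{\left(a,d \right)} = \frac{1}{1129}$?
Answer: $\frac{8694673978}{16935} \approx 5.1341 \cdot 10^{5}$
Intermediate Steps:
$z{\left(a,d \right)} = \frac{1}{1129}$
$Z{\left(b \right)} = 2 + \frac{b}{15}$ ($Z{\left(b \right)} = 2 \left(\frac{b}{30} + \frac{b}{b}\right) = 2 \left(b \frac{1}{30} + 1\right) = 2 \left(\frac{b}{30} + 1\right) = 2 \left(1 + \frac{b}{30}\right) = 2 + \frac{b}{15}$)
$t = - \frac{495200852}{1129}$ ($t = 4 - \left(\frac{1}{1129} - -438623\right) = 4 - \left(\frac{1}{1129} + 438623\right) = 4 - \frac{495205368}{1129} = - \frac{495200852}{1129} \approx -4.3862 \cdot 10^{5}$)
$\left(Z{\left(547 \right)} + 951995\right) + t = \left(\left(2 + \frac{1}{15} \cdot 547\right) + 951995\right) - \frac{495200852}{1129} = \left(\left(2 + \frac{547}{15}\right) + 951995\right) - \frac{495200852}{1129} = \left(\frac{577}{15} + 951995\right) - \frac{495200852}{1129} = \frac{14280502}{15} - \frac{495200852}{1129} = \frac{8694673978}{16935}$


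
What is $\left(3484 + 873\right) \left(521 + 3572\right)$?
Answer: $17833201$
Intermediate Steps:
$\left(3484 + 873\right) \left(521 + 3572\right) = 4357 \cdot 4093 = 17833201$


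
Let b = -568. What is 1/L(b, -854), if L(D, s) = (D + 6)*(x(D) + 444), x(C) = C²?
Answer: -1/181564216 ≈ -5.5077e-9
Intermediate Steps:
L(D, s) = (6 + D)*(444 + D²) (L(D, s) = (D + 6)*(D² + 444) = (6 + D)*(444 + D²))
1/L(b, -854) = 1/(2664 + (-568)³ + 6*(-568)² + 444*(-568)) = 1/(2664 - 183250432 + 6*322624 - 252192) = 1/(2664 - 183250432 + 1935744 - 252192) = 1/(-181564216) = -1/181564216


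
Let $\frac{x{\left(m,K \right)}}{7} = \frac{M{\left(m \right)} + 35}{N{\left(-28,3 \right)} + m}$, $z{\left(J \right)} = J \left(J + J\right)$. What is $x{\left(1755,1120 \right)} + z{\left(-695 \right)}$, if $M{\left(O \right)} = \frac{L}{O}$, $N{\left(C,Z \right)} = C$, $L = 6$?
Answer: $\frac{975995628089}{1010295} \approx 9.6605 \cdot 10^{5}$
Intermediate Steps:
$M{\left(O \right)} = \frac{6}{O}$
$z{\left(J \right)} = 2 J^{2}$ ($z{\left(J \right)} = J 2 J = 2 J^{2}$)
$x{\left(m,K \right)} = \frac{7 \left(35 + \frac{6}{m}\right)}{-28 + m}$ ($x{\left(m,K \right)} = 7 \frac{\frac{6}{m} + 35}{-28 + m} = 7 \frac{35 + \frac{6}{m}}{-28 + m} = \frac{7 \left(35 + \frac{6}{m}\right)}{-28 + m}$)
$x{\left(1755,1120 \right)} + z{\left(-695 \right)} = \frac{7 \left(6 + 35 \cdot 1755\right)}{1755 \left(-28 + 1755\right)} + 2 \left(-695\right)^{2} = 7 \cdot \frac{1}{1755} \cdot \frac{1}{1727} \left(6 + 61425\right) + 2 \cdot 483025 = 7 \cdot \frac{1}{1755} \cdot \frac{1}{1727} \cdot 61431 + 966050 = \frac{143339}{1010295} + 966050 = \frac{975995628089}{1010295}$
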